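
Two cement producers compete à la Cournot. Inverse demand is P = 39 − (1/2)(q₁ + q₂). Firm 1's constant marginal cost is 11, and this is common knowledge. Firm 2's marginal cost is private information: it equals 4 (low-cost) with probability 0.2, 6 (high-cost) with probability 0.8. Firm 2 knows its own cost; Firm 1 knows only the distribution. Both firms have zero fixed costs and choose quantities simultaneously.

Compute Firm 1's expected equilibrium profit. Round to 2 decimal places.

113.50

Each type of Firm 2 best-responds to q₁; Firm 1 best-responds to the expected q₂ over Firm 2's types.
Firm 2 with cost c maximizes (39 − (1/2)(q₁+q₂) − c)·q₂, giving q₂(c) = (39 − c − (1/2)q₁).
E[c₂] = 0.2·4 + 0.8·6 = 5.6
Firm 1's FOC against E[q₂] yields q₁ = (39 − 2·11 + E[c₂])/(3/2) = (39 − 22 + 5.6)/(3/2) = 15.0667.
E[P] = 39 − (1/2)·(q₁ + E[q₂]) = 18.5333; Firm 1's expected profit = (E[P] − 11)·q₁ = (18.5333 − 11)·15.0667 = 113.502.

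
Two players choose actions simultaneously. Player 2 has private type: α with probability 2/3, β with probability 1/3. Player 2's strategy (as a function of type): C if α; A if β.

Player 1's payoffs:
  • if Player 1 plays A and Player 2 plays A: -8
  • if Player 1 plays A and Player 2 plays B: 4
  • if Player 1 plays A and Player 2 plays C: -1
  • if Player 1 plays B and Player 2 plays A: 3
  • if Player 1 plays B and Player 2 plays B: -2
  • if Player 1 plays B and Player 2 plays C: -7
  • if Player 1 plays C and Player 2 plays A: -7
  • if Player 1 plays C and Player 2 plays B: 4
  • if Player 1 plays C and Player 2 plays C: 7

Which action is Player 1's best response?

C

Compute Player 1's expected payoff for each action, taking the expectation over Player 2's type.
E[A] = 2/3·(-1) + 1/3·(-8) = -10/3
E[B] = 2/3·(-7) + 1/3·(3) = -11/3
E[C] = 2/3·(7) + 1/3·(-7) = 7/3
Best response: C (7/3 is the largest).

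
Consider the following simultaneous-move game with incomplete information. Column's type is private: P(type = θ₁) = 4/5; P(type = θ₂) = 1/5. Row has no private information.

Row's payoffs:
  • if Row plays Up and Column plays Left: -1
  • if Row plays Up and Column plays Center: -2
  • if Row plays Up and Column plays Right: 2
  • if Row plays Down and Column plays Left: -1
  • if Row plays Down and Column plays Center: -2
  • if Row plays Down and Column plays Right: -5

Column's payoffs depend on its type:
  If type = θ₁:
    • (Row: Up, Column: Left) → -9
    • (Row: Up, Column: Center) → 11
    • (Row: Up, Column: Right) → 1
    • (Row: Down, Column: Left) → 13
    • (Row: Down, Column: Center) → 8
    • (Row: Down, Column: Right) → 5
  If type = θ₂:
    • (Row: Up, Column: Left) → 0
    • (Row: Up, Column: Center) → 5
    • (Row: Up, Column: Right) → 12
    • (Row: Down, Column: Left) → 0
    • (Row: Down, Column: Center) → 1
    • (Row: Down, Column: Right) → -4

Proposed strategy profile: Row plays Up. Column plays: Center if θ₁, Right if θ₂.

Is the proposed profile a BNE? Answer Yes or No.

A profile is a BNE iff every type of every player is best-responding given beliefs about the other side.
Row plays Up: E[Up] = 4/5·(-2) + 1/5·(2) = -6/5; E[Down] = -13/5. Best-responding. ✓
Column (type θ₁), facing Up: Left gives -9, Center gives 11, Right gives 1. Proposed Center is best. ✓
Column (type θ₂), facing Up: Left gives 0, Center gives 5, Right gives 12. Proposed Right is best. ✓

Yes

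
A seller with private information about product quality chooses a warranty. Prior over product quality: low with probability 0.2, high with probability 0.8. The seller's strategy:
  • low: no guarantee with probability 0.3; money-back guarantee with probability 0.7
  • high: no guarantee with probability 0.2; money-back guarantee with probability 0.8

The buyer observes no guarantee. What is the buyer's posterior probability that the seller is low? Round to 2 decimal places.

0.27

P(no guarantee) = 0.2·0.3 + 0.8·0.2 = 0.22
P(low | no guarantee) = (0.2·0.3) / 0.22 = 0.06 / 0.22 = 0.272727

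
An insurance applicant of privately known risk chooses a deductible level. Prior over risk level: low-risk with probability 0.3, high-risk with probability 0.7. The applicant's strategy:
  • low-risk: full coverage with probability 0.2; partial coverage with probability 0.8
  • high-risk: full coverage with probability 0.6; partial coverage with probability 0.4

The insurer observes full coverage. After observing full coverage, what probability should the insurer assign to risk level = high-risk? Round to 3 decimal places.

P(full coverage) = 0.3·0.2 + 0.7·0.6 = 0.48
P(high-risk | full coverage) = (0.7·0.6) / 0.48 = 0.42 / 0.48 = 0.875

0.875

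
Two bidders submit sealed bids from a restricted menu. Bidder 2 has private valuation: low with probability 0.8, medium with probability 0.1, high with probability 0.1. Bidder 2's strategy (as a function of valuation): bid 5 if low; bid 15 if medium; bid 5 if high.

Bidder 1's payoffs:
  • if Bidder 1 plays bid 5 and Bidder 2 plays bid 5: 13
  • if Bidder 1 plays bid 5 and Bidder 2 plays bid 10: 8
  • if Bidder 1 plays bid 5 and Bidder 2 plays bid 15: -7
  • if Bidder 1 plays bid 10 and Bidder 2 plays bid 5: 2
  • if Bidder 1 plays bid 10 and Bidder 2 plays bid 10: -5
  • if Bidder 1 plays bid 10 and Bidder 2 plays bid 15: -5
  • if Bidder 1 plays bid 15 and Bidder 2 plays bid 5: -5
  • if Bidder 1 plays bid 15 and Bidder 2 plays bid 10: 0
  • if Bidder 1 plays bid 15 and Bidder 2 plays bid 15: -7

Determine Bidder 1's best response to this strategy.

E[bid 5] = 0.8·(13) + 0.1·(-7) + 0.1·(13) = 11
E[bid 10] = 0.8·(2) + 0.1·(-5) + 0.1·(2) = 1.3
E[bid 15] = 0.8·(-5) + 0.1·(-7) + 0.1·(-5) = -5.2
Best response: bid 5 (11 is the largest).

bid 5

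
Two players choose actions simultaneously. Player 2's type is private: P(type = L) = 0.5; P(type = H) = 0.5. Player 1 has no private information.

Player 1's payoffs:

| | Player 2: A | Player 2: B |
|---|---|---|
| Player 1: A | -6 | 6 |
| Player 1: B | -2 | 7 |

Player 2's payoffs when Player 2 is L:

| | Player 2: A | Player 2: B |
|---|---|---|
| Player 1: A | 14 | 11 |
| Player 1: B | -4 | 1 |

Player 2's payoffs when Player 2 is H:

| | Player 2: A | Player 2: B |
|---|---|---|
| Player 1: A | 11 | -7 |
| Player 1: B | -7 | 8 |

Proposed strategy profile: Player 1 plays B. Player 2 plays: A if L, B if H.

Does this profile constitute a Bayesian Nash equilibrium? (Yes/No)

No

Player 1 plays B: E[B] = 0.5·(-2) + 0.5·(7) = 2.5; E[A] = 0. Best-responding. ✓
Player 2 (type L), facing B: A gives -4, B gives 1. Proposed A is not best — profitable deviation exists. ✗
Player 2 (type H), facing B: A gives -7, B gives 8. Proposed B is best. ✓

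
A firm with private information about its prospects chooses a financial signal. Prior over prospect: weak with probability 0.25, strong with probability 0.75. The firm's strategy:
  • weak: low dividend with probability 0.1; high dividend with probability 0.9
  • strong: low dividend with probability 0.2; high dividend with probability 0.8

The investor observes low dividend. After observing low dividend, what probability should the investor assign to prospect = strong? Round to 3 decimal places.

0.857

P(low dividend) = 0.25·0.1 + 0.75·0.2 = 0.175
P(strong | low dividend) = (0.75·0.2) / 0.175 = 0.15 / 0.175 = 0.857143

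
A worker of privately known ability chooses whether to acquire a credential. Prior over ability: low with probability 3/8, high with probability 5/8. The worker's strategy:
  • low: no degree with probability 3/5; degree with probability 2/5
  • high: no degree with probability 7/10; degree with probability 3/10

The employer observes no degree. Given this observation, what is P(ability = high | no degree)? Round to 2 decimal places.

Apply Bayes' rule using the sender's strategy as the likelihood.
P(no degree) = (3/8)·(3/5) + (5/8)·(7/10) = 53/80
P(high | no degree) = ((5/8)·(7/10)) / (53/80) = (7/16) / (53/80) = 35/53

0.66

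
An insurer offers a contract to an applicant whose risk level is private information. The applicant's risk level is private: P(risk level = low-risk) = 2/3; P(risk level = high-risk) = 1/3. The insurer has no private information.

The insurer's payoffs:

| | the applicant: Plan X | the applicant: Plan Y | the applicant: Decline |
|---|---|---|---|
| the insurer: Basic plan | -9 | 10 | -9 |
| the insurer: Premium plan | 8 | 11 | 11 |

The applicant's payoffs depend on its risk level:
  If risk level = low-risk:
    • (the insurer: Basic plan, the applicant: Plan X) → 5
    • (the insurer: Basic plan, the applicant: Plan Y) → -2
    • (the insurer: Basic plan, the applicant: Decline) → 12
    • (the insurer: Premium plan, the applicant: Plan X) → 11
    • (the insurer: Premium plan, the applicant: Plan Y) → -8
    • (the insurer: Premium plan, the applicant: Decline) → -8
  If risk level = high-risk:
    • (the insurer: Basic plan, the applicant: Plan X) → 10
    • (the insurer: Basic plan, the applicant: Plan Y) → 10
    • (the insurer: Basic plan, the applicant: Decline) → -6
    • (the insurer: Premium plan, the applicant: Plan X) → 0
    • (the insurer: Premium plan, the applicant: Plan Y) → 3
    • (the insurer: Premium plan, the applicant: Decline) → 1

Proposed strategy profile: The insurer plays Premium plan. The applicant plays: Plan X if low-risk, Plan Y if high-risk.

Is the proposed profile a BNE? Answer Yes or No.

Yes

A profile is a BNE iff every type of every player is best-responding given beliefs about the other side.
The insurer plays Premium plan: E[Premium plan] = 2/3·(8) + 1/3·(11) = 9; E[Basic plan] = -8/3. Best-responding. ✓
The applicant (risk level low-risk), facing Premium plan: Plan X gives 11, Plan Y gives -8, Decline gives -8. Proposed Plan X is best. ✓
The applicant (risk level high-risk), facing Premium plan: Plan X gives 0, Plan Y gives 3, Decline gives 1. Proposed Plan Y is best. ✓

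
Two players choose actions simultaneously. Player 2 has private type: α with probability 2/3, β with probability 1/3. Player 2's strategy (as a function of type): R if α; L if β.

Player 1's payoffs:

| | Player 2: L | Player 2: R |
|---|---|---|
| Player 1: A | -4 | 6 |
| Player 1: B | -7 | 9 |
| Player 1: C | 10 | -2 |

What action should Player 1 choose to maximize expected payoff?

B

E[A] = 2/3·(6) + 1/3·(-4) = 8/3
E[B] = 2/3·(9) + 1/3·(-7) = 11/3
E[C] = 2/3·(-2) + 1/3·(10) = 2
Best response: B (11/3 is the largest).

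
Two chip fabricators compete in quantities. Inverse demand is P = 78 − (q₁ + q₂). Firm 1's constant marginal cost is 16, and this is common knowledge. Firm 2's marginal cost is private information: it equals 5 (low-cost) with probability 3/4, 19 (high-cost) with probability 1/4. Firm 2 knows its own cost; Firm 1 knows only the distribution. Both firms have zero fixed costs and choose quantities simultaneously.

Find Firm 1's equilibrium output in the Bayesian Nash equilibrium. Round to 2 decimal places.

Firm 2 with cost c maximizes (78 − (q₁+q₂) − c)·q₂, giving q₂(c) = (78 − c − q₁)/2.
E[c₂] = 3/4·5 + 1/4·19 = 8.5
Firm 1's FOC against E[q₂] yields q₁ = (78 − 2·16 + E[c₂])/3 = (78 − 32 + 8.5)/3 = 18.1667.

18.17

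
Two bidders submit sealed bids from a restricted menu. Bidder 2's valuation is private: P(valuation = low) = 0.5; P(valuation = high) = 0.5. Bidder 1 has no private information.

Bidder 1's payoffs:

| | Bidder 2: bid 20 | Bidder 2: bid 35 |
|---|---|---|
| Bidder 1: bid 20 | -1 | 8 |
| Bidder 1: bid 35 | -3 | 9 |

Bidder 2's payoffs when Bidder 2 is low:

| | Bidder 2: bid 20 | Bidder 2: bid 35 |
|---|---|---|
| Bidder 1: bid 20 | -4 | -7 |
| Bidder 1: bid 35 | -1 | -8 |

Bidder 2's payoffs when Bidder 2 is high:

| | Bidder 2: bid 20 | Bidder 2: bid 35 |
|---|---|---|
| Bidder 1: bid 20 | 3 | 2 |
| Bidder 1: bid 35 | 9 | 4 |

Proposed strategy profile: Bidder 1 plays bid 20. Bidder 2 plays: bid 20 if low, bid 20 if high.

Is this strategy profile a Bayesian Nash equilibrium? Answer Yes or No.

Bidder 1 plays bid 20: E[bid 20] = 0.5·(-1) + 0.5·(-1) = -1; E[bid 35] = -3. Best-responding. ✓
Bidder 2 (valuation low), facing bid 20: bid 20 gives -4, bid 35 gives -7. Proposed bid 20 is best. ✓
Bidder 2 (valuation high), facing bid 20: bid 20 gives 3, bid 35 gives 2. Proposed bid 20 is best. ✓

Yes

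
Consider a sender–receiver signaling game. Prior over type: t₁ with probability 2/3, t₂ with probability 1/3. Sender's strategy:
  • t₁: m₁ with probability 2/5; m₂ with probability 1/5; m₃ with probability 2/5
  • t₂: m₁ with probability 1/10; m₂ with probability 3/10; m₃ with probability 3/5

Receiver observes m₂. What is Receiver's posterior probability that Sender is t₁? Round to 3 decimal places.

P(m₂) = (2/3)·(1/5) + (1/3)·(3/10) = 7/30
P(t₁ | m₂) = ((2/3)·(1/5)) / (7/30) = (2/15) / (7/30) = 4/7

0.571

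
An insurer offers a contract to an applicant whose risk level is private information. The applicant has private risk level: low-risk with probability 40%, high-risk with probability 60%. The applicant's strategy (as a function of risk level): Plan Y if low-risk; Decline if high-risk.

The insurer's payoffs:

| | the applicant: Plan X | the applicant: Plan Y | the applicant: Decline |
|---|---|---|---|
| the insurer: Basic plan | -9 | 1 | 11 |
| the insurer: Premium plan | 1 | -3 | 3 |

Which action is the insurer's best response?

Basic plan

E[Basic plan] = 0.4·(1) + 0.6·(11) = 7
E[Premium plan] = 0.4·(-3) + 0.6·(3) = 0.6
Best response: Basic plan (7 is the largest).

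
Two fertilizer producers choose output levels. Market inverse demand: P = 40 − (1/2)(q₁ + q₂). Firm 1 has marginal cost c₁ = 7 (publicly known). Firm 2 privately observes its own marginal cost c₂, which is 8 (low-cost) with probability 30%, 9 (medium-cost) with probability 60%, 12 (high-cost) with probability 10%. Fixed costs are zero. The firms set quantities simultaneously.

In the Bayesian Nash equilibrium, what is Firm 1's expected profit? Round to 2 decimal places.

Each type of Firm 2 best-responds to q₁; Firm 1 best-responds to the expected q₂ over Firm 2's types.
Firm 2 with cost c maximizes (40 − (1/2)(q₁+q₂) − c)·q₂, giving q₂(c) = (40 − c − (1/2)q₁).
E[c₂] = 0.3·8 + 0.6·9 + 0.1·12 = 9
Firm 1's FOC against E[q₂] yields q₁ = (40 − 2·7 + E[c₂])/(3/2) = (40 − 14 + 9)/(3/2) = 23.3333.
E[P] = 40 − (1/2)·(q₁ + E[q₂]) = 18.6667; Firm 1's expected profit = (E[P] − 7)·q₁ = (18.6667 − 7)·23.3333 = 272.222.

272.22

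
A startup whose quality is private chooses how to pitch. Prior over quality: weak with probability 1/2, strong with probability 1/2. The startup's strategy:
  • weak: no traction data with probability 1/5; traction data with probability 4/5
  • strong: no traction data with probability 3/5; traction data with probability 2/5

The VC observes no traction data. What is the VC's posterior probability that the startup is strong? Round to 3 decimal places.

0.750

P(no traction data) = (1/2)·(1/5) + (1/2)·(3/5) = 2/5
P(strong | no traction data) = ((1/2)·(3/5)) / (2/5) = (3/10) / (2/5) = 3/4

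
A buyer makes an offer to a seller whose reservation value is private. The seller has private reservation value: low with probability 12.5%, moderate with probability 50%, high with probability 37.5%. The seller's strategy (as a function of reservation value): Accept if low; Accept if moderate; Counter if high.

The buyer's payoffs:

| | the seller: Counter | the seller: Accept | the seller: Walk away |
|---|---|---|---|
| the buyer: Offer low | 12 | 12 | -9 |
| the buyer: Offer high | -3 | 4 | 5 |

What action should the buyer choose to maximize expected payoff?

Offer low

Compute the buyer's expected payoff for each action, taking the expectation over the seller's type.
E[Offer low] = 0.125·(12) + 0.5·(12) + 0.375·(12) = 12
E[Offer high] = 0.125·(4) + 0.5·(4) + 0.375·(-3) = 1.375
Best response: Offer low (12 is the largest).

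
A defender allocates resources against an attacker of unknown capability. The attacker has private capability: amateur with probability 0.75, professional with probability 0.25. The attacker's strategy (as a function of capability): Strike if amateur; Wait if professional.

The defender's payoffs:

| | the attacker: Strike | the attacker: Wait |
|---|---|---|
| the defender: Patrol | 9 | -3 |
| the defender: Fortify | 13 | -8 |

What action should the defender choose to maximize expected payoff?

E[Patrol] = 0.75·(9) + 0.25·(-3) = 6
E[Fortify] = 0.75·(13) + 0.25·(-8) = 7.75
Best response: Fortify (7.75 is the largest).

Fortify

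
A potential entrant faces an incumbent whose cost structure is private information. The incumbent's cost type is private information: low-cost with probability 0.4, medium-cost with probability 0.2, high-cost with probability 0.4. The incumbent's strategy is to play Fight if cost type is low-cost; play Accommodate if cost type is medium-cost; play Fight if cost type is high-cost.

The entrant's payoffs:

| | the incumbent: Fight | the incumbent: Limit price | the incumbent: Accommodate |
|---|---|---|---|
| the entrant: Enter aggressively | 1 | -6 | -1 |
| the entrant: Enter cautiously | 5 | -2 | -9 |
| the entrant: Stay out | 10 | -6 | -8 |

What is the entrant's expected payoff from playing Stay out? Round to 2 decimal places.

Take the expectation over the incumbent's cost type, weighting each type's action by its prior probability.
E[Stay out] = 0.4·10 + 0.2·(-8) + 0.4·10 = 4 + (-1.6) + 4 = 6.4

6.40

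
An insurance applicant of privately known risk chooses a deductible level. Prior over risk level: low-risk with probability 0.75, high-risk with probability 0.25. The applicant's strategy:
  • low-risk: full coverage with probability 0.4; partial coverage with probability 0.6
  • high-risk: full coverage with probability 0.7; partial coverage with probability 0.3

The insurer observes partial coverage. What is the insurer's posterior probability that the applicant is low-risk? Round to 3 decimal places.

0.857

P(partial coverage) = 0.75·0.6 + 0.25·0.3 = 0.525
P(low-risk | partial coverage) = (0.75·0.6) / 0.525 = 0.45 / 0.525 = 0.857143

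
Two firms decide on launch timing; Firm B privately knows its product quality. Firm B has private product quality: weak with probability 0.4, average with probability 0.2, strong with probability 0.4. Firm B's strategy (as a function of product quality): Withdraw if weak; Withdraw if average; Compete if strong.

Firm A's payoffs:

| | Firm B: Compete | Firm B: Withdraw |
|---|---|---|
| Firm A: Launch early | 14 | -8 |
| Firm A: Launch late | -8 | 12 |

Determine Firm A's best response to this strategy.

Launch late

E[Launch early] = 0.4·(-8) + 0.2·(-8) + 0.4·(14) = 0.8
E[Launch late] = 0.4·(12) + 0.2·(12) + 0.4·(-8) = 4
Best response: Launch late (4 is the largest).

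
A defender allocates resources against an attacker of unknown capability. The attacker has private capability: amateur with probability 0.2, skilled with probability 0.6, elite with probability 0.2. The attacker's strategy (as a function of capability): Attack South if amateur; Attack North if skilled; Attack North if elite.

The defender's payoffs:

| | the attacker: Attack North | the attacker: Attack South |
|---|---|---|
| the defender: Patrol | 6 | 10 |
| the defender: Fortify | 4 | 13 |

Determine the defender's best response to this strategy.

Patrol

Compute the defender's expected payoff for each action, taking the expectation over the attacker's type.
E[Patrol] = 0.2·(10) + 0.6·(6) + 0.2·(6) = 6.8
E[Fortify] = 0.2·(13) + 0.6·(4) + 0.2·(4) = 5.8
Best response: Patrol (6.8 is the largest).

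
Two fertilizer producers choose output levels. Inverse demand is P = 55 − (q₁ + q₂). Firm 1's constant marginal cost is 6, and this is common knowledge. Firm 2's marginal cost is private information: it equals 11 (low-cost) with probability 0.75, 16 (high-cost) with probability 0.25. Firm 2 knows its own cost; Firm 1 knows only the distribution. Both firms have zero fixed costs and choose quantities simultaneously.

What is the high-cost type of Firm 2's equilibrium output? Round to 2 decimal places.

Type-c best response for Firm 2: q₂(c) = (55 − c)/2 − q₁/2.
Firm 1 maximizes expected profit; its first-order condition is 55 − 2q₁ − E[q₂] − 6 = 0.
Substituting E[q₂] and solving: E[c₂] = 12.25, so q₁ = (55 − 2·6 + 12.25)/3 = 18.4167.
q₂(high-cost) = (55 − 16 − 18.4167)/2 = 10.2917.

10.29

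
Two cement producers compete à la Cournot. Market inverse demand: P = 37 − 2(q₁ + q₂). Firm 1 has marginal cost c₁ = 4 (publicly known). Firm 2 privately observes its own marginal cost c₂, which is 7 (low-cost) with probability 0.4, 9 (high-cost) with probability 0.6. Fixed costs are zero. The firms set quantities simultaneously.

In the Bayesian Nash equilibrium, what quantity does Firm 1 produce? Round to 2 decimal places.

6.20

Firm 2 with cost c maximizes (37 − 2(q₁+q₂) − c)·q₂, giving q₂(c) = (37 − c − 2q₁)/4.
E[c₂] = 0.4·7 + 0.6·9 = 8.2
Firm 1's FOC against E[q₂] yields q₁ = (37 − 2·4 + E[c₂])/6 = (37 − 8 + 8.2)/6 = 6.2.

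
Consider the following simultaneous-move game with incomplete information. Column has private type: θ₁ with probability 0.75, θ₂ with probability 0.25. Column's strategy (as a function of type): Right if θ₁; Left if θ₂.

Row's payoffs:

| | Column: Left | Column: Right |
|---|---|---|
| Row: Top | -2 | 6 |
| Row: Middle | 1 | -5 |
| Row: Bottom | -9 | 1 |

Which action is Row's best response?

Top

Compute Row's expected payoff for each action, taking the expectation over Column's type.
E[Top] = 0.75·(6) + 0.25·(-2) = 4
E[Middle] = 0.75·(-5) + 0.25·(1) = -3.5
E[Bottom] = 0.75·(1) + 0.25·(-9) = -1.5
Best response: Top (4 is the largest).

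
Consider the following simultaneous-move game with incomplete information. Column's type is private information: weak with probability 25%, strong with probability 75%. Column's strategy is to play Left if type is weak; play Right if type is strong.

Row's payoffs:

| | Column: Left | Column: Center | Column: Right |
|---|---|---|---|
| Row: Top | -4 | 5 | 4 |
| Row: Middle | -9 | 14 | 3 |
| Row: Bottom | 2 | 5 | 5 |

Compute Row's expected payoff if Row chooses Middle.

E[Middle] = 0.25·(-9) + 0.75·3 = (-2.25) + 2.25 = 0

0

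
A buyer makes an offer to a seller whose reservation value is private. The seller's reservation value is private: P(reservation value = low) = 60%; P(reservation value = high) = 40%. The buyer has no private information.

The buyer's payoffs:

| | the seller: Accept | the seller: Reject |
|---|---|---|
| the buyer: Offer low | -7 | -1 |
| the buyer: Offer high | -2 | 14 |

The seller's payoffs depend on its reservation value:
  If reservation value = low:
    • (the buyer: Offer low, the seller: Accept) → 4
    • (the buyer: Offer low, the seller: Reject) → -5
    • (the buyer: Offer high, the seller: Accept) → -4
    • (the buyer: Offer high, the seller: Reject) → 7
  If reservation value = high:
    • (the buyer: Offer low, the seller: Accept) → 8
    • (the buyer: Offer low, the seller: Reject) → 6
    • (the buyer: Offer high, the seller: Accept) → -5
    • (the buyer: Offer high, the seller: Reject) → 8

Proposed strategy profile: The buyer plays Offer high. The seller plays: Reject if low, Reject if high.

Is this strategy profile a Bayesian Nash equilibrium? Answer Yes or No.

Yes

The buyer plays Offer high: E[Offer high] = 0.6·(14) + 0.4·(14) = 14; E[Offer low] = -1. Best-responding. ✓
The seller (reservation value low), facing Offer high: Accept gives -4, Reject gives 7. Proposed Reject is best. ✓
The seller (reservation value high), facing Offer high: Accept gives -5, Reject gives 8. Proposed Reject is best. ✓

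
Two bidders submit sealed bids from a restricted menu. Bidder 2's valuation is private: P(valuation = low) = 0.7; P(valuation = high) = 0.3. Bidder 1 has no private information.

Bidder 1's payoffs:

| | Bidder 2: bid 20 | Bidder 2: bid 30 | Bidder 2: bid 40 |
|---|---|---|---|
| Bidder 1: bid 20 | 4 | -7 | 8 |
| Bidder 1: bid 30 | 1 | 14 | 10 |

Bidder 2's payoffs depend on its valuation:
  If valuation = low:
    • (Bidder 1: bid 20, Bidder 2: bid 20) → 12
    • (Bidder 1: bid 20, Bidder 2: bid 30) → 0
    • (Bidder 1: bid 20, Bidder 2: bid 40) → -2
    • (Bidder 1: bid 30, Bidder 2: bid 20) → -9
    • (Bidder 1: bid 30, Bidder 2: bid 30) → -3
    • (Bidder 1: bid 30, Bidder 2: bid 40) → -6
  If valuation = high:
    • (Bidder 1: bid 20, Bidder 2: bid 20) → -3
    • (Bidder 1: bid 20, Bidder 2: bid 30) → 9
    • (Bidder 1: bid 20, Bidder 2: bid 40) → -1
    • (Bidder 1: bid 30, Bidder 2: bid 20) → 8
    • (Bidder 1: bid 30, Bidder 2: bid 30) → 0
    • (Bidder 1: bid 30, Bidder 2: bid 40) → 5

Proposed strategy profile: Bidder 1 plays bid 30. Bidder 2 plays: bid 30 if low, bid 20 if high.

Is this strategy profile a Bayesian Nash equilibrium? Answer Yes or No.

Yes

Bidder 1 plays bid 30: E[bid 30] = 0.7·(14) + 0.3·(1) = 10.1; E[bid 20] = -3.7. Best-responding. ✓
Bidder 2 (valuation low), facing bid 30: bid 20 gives -9, bid 30 gives -3, bid 40 gives -6. Proposed bid 30 is best. ✓
Bidder 2 (valuation high), facing bid 30: bid 20 gives 8, bid 30 gives 0, bid 40 gives 5. Proposed bid 20 is best. ✓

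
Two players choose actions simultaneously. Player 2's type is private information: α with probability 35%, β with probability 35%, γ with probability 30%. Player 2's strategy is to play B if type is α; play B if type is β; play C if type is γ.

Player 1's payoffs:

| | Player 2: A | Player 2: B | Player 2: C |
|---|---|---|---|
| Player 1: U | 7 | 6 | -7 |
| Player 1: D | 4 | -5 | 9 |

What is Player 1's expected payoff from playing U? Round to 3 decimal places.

2.100

E[U] = 0.35·6 + 0.35·6 + 0.3·(-7) = 2.1 + 2.1 + (-2.1) = 2.1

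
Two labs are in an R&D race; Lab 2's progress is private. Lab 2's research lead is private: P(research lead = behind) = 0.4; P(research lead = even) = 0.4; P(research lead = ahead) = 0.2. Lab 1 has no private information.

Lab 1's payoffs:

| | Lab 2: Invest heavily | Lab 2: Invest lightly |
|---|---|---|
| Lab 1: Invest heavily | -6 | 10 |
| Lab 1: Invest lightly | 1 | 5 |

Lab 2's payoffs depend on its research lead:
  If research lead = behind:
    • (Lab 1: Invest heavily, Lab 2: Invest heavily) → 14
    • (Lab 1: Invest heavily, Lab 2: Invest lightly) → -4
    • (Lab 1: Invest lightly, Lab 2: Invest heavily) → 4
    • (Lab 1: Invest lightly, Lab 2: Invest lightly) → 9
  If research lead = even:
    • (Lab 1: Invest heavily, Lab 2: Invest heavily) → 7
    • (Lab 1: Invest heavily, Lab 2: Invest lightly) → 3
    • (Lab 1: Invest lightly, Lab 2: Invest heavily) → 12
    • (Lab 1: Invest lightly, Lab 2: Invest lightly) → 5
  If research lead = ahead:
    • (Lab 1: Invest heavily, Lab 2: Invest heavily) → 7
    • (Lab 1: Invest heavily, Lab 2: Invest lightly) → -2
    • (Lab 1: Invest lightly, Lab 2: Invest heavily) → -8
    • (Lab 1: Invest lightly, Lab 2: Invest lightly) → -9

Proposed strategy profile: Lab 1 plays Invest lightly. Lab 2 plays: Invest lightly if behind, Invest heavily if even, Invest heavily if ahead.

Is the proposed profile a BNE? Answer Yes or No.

A profile is a BNE iff every type of every player is best-responding given beliefs about the other side.
Lab 1 plays Invest lightly: E[Invest lightly] = 0.4·(5) + 0.4·(1) + 0.2·(1) = 2.6; E[Invest heavily] = 0.4. Best-responding. ✓
Lab 2 (research lead behind), facing Invest lightly: Invest heavily gives 4, Invest lightly gives 9. Proposed Invest lightly is best. ✓
Lab 2 (research lead even), facing Invest lightly: Invest heavily gives 12, Invest lightly gives 5. Proposed Invest heavily is best. ✓
Lab 2 (research lead ahead), facing Invest lightly: Invest heavily gives -8, Invest lightly gives -9. Proposed Invest heavily is best. ✓

Yes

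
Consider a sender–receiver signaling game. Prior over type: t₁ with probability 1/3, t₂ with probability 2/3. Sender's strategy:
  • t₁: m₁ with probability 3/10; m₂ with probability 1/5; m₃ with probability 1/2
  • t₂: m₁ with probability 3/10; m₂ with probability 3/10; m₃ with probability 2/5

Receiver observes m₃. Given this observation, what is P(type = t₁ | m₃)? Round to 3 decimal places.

0.385

P(m₃) = (1/3)·(1/2) + (2/3)·(2/5) = 13/30
P(t₁ | m₃) = ((1/3)·(1/2)) / (13/30) = (1/6) / (13/30) = 5/13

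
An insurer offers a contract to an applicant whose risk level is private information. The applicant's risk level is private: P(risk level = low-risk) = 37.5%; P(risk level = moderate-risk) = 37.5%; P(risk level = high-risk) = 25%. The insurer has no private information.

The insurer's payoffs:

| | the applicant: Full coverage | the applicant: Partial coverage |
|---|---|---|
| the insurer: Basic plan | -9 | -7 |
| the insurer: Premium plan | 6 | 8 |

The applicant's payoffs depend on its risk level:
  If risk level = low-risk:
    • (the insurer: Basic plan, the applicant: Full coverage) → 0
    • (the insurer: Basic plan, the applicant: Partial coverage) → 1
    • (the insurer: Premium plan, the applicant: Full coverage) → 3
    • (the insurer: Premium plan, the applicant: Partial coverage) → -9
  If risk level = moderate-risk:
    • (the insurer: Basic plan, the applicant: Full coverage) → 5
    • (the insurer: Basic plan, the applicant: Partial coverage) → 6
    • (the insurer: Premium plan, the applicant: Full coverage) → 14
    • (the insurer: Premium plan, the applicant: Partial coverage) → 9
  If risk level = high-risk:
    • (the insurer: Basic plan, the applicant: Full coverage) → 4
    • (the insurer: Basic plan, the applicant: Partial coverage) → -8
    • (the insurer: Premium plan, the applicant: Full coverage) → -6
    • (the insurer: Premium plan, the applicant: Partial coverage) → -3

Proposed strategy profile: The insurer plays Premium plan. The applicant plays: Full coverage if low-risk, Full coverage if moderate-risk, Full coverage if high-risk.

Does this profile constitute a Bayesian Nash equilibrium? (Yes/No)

No

A profile is a BNE iff every type of every player is best-responding given beliefs about the other side.
The insurer plays Premium plan: E[Premium plan] = 0.375·(6) + 0.375·(6) + 0.25·(6) = 6; E[Basic plan] = -9. Best-responding. ✓
The applicant (risk level low-risk), facing Premium plan: Full coverage gives 3, Partial coverage gives -9. Proposed Full coverage is best. ✓
The applicant (risk level moderate-risk), facing Premium plan: Full coverage gives 14, Partial coverage gives 9. Proposed Full coverage is best. ✓
The applicant (risk level high-risk), facing Premium plan: Full coverage gives -6, Partial coverage gives -3. Proposed Full coverage is not best — profitable deviation exists. ✗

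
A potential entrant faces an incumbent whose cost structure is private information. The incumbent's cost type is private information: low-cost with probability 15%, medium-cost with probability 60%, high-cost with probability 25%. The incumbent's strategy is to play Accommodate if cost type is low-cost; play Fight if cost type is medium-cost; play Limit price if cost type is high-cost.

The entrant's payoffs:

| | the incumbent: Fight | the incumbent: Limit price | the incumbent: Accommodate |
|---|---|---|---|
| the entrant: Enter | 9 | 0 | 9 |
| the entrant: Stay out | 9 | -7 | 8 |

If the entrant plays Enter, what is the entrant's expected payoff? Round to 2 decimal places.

E[Enter] = 0.15·9 + 0.6·9 + 0.25·0 = 1.35 + 5.4 + 0 = 6.75

6.75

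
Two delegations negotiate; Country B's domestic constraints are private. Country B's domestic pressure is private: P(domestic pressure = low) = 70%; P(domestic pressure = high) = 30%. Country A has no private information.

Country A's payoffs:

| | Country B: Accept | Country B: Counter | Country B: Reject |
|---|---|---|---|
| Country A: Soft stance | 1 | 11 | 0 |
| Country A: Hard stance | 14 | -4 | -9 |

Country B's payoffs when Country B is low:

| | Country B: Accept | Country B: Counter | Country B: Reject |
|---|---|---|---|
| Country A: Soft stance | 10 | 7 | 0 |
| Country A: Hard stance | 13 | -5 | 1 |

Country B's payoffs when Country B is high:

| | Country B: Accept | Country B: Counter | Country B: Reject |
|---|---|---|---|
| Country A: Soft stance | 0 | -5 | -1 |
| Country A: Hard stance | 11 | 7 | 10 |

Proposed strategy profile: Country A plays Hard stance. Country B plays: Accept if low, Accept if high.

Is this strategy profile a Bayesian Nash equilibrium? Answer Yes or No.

Country A plays Hard stance: E[Hard stance] = 0.7·(14) + 0.3·(14) = 14; E[Soft stance] = 1. Best-responding. ✓
Country B (domestic pressure low), facing Hard stance: Accept gives 13, Counter gives -5, Reject gives 1. Proposed Accept is best. ✓
Country B (domestic pressure high), facing Hard stance: Accept gives 11, Counter gives 7, Reject gives 10. Proposed Accept is best. ✓

Yes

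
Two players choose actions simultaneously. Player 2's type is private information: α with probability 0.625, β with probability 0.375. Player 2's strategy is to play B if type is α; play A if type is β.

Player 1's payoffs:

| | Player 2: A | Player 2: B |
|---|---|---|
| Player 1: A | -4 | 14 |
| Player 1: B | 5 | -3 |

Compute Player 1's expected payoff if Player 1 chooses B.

0

E[B] = 0.625·(-3) + 0.375·5 = (-1.875) + 1.875 = 0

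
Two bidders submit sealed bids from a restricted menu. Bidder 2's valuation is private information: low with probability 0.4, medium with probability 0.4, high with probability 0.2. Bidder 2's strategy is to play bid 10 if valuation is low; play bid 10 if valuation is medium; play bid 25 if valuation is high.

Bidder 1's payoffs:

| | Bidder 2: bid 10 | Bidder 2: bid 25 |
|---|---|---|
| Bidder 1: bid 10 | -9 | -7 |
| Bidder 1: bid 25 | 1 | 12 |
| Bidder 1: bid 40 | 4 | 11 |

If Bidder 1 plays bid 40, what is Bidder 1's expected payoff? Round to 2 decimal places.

5.40

E[bid 40] = 0.4·4 + 0.4·4 + 0.2·11 = 1.6 + 1.6 + 2.2 = 5.4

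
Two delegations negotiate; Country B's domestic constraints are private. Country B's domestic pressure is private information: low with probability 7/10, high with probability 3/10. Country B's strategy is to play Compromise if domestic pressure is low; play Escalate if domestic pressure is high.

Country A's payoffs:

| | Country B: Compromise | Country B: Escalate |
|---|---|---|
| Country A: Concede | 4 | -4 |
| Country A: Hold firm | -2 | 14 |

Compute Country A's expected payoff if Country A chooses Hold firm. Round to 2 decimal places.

E[Hold firm] = 7/10·(-2) + 3/10·14 = (-7/5) + 21/5 = 14/5

2.80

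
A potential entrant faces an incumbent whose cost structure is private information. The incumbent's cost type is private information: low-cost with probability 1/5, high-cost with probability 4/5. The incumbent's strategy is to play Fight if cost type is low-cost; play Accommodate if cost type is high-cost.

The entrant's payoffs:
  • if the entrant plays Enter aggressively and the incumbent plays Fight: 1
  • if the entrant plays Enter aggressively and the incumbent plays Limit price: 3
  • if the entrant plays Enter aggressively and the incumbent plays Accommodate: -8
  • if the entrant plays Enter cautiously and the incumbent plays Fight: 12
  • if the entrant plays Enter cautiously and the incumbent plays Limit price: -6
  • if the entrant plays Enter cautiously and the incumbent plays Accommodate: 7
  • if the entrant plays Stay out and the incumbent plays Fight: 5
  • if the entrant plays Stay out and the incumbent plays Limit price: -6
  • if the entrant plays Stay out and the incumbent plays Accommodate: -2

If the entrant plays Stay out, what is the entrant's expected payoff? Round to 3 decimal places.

E[Stay out] = 1/5·5 + 4/5·(-2) = 1 + (-8/5) = -3/5

-0.600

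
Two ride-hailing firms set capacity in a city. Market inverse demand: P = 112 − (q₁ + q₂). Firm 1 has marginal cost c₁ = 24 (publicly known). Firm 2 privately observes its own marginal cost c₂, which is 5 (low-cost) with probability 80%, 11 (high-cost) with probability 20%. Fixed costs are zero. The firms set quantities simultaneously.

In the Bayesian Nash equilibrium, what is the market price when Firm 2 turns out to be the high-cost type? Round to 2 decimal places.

49.80

Type-c best response for Firm 2: q₂(c) = (112 − c)/2 − q₁/2.
Firm 1 maximizes expected profit; its first-order condition is 112 − 2q₁ − E[q₂] − 24 = 0.
Substituting E[q₂] and solving: E[c₂] = 6.2, so q₁ = (112 − 2·24 + 6.2)/3 = 23.4.
q₂(high-cost) = 38.8, so P = 112 − (23.4 + 38.8) = 49.8.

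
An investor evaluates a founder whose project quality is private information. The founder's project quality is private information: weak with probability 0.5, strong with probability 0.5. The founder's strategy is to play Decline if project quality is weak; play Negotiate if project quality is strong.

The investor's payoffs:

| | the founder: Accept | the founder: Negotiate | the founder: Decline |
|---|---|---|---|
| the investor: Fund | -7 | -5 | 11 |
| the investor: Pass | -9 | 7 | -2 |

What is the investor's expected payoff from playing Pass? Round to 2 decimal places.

2.50

Take the expectation over the founder's project quality, weighting each type's action by its prior probability.
E[Pass] = 0.5·(-2) + 0.5·7 = (-1) + 3.5 = 2.5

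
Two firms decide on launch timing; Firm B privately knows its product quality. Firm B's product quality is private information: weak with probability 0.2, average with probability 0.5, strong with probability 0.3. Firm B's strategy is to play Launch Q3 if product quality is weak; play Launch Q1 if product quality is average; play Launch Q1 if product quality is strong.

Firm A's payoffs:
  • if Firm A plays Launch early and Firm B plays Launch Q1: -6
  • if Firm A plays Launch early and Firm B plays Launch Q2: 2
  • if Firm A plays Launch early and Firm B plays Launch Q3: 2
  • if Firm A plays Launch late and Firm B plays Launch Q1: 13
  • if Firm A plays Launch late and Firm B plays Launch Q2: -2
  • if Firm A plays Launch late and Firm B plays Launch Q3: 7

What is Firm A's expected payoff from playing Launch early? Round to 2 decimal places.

-4.40

E[Launch early] = 0.2·2 + 0.5·(-6) + 0.3·(-6) = 0.4 + (-3) + (-1.8) = -4.4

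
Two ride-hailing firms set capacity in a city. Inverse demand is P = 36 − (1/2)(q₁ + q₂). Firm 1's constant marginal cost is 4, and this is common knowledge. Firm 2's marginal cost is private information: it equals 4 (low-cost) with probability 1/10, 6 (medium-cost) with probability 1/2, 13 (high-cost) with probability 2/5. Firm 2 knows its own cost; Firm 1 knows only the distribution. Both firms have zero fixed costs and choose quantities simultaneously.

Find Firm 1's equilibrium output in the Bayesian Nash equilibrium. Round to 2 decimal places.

Firm 2 with cost c maximizes (36 − (1/2)(q₁+q₂) − c)·q₂, giving q₂(c) = (36 − c − (1/2)q₁).
E[c₂] = 1/10·4 + 1/2·6 + 2/5·13 = 8.6
Firm 1's FOC against E[q₂] yields q₁ = (36 − 2·4 + E[c₂])/(3/2) = (36 − 8 + 8.6)/(3/2) = 24.4.

24.40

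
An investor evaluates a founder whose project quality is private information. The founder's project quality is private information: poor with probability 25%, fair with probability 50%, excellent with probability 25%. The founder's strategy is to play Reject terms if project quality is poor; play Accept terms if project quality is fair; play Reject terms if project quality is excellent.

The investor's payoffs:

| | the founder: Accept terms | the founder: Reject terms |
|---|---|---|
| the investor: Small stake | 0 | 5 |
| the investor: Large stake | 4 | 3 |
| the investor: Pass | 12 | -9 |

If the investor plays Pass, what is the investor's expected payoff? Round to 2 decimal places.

E[Pass] = 0.25·(-9) + 0.5·12 + 0.25·(-9) = (-2.25) + 6 + (-2.25) = 1.5

1.50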